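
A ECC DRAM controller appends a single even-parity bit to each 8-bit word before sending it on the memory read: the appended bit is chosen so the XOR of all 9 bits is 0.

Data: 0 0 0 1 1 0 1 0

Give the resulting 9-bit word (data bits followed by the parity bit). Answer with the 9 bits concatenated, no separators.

000110101

XOR of the 8 data bits: 0⊕0⊕0⊕1⊕1⊕0⊕1⊕0 = 1
Parity bit = 1 (so all 9 bits XOR to 0).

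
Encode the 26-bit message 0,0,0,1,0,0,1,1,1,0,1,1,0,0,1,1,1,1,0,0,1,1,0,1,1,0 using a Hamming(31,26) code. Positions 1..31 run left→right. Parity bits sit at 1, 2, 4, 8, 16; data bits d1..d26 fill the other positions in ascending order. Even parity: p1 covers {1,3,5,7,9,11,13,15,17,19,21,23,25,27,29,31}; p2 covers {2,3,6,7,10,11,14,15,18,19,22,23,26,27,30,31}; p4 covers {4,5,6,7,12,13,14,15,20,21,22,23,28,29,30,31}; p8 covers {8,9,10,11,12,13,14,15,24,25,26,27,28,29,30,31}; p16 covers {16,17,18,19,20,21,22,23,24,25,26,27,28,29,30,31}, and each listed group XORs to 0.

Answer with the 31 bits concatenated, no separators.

1000001000111011100111100110110

Place data at non-parity positions: p1 p2 0 p4 0 0 1 p8 0 0 1 1 1 0 1 p16 1 0 0 1 1 1 1 0 0 1 1 0 1 1 0
p1 (pos 1,3,5,7,9,11,13,15,17,19,21,23,25,27,29,31): XOR of data positions = 0⊕0⊕1⊕0⊕1⊕1⊕1⊕1⊕0⊕1⊕1⊕0⊕1⊕1⊕0 = 1
p2 (pos 2,3,6,7,10,11,14,15,18,19,22,23,26,27,30,31): XOR of data positions = 0⊕0⊕1⊕0⊕1⊕0⊕1⊕0⊕0⊕1⊕1⊕1⊕1⊕1⊕0 = 0
p4 (pos 4,5,6,7,12,13,14,15,20,21,22,23,28,29,30,31): XOR of data positions = 0⊕0⊕1⊕1⊕1⊕0⊕1⊕1⊕1⊕1⊕1⊕0⊕1⊕1⊕0 = 0
p8 (pos 8,9,10,11,12,13,14,15,24,25,26,27,28,29,30,31): XOR of data positions = 0⊕0⊕1⊕1⊕1⊕0⊕1⊕0⊕0⊕1⊕1⊕0⊕1⊕1⊕0 = 0
p16 (pos 16,17,18,19,20,21,22,23,24,25,26,27,28,29,30,31): XOR of data positions = 1⊕0⊕0⊕1⊕1⊕1⊕1⊕0⊕0⊕1⊕1⊕0⊕1⊕1⊕0 = 1
Codeword: 1000001000111011100111100110110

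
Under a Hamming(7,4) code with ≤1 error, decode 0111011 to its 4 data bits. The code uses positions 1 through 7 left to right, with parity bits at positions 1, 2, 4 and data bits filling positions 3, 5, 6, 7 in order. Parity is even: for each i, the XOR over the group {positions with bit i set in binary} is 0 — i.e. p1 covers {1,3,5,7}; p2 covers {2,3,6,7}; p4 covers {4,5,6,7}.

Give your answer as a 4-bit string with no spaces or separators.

s1 (pos 1,3,5,7): 0⊕1⊕0⊕1 = 0
s2 (pos 2,3,6,7): 1⊕1⊕1⊕1 = 0
s4 (pos 4,5,6,7): 1⊕0⊕1⊕1 = 1
Syndrome s4…s1 = 100 → error at position 4.
Flip position 4: 0111011 → 0110011
Read data bits from positions 3,5,6,7: 1011

1011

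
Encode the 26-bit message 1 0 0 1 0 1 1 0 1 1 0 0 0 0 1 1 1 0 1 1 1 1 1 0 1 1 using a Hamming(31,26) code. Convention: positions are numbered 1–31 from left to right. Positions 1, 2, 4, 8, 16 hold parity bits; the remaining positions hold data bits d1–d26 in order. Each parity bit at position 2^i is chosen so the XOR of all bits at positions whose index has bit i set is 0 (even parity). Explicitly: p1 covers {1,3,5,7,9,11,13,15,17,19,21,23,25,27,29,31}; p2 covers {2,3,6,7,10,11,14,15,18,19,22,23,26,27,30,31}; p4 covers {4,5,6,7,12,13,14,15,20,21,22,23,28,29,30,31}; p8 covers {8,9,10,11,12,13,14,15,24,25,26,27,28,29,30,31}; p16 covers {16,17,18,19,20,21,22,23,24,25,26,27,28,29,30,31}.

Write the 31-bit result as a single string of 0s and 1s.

Place data at non-parity positions: p1 p2 1 p4 0 0 1 p8 0 1 1 0 1 1 0 p16 0 0 0 1 1 1 0 1 1 1 1 1 0 1 1
p1 (pos 1,3,5,7,9,11,13,15,17,19,21,23,25,27,29,31): XOR of data positions = 1⊕0⊕1⊕0⊕1⊕1⊕0⊕0⊕0⊕1⊕0⊕1⊕1⊕0⊕1 = 0
p2 (pos 2,3,6,7,10,11,14,15,18,19,22,23,26,27,30,31): XOR of data positions = 1⊕0⊕1⊕1⊕1⊕1⊕0⊕0⊕0⊕1⊕0⊕1⊕1⊕1⊕1 = 0
p4 (pos 4,5,6,7,12,13,14,15,20,21,22,23,28,29,30,31): XOR of data positions = 0⊕0⊕1⊕0⊕1⊕1⊕0⊕1⊕1⊕1⊕0⊕1⊕0⊕1⊕1 = 1
p8 (pos 8,9,10,11,12,13,14,15,24,25,26,27,28,29,30,31): XOR of data positions = 0⊕1⊕1⊕0⊕1⊕1⊕0⊕1⊕1⊕1⊕1⊕1⊕0⊕1⊕1 = 1
p16 (pos 16,17,18,19,20,21,22,23,24,25,26,27,28,29,30,31): XOR of data positions = 0⊕0⊕0⊕1⊕1⊕1⊕0⊕1⊕1⊕1⊕1⊕1⊕0⊕1⊕1 = 0
Codeword: 0011001101101100000111011111011

0011001101101100000111011111011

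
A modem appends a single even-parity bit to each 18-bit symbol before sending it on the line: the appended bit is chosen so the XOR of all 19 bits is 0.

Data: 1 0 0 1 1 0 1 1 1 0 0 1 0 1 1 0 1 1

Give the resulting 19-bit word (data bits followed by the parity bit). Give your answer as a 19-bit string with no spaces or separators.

1001101110010110111

XOR of the 18 data bits: 1⊕0⊕0⊕1⊕1⊕0⊕1⊕1⊕1⊕0⊕0⊕1⊕0⊕1⊕1⊕0⊕1⊕1 = 1
Parity bit = 1 (so all 19 bits XOR to 0).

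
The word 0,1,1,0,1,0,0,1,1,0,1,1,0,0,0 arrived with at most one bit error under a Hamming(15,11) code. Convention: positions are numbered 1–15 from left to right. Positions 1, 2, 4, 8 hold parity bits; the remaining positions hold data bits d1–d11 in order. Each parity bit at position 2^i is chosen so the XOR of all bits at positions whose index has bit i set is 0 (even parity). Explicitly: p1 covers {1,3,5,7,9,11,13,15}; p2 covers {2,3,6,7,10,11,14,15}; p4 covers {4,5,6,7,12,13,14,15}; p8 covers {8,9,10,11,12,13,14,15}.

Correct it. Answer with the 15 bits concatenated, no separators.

s1 (pos 1,3,5,7,9,11,13,15): 0⊕1⊕1⊕0⊕1⊕1⊕0⊕0 = 0
s2 (pos 2,3,6,7,10,11,14,15): 1⊕1⊕0⊕0⊕0⊕1⊕0⊕0 = 1
s4 (pos 4,5,6,7,12,13,14,15): 0⊕1⊕0⊕0⊕1⊕0⊕0⊕0 = 0
s8 (pos 8,9,10,11,12,13,14,15): 1⊕1⊕0⊕1⊕1⊕0⊕0⊕0 = 0
Syndrome s8…s1 = 0010 → error at position 2.
Flip position 2: 011010011011000 → 001010011011000

001010011011000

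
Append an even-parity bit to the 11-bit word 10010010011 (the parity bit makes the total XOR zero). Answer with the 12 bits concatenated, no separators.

XOR of the 11 data bits: 1⊕0⊕0⊕1⊕0⊕0⊕1⊕0⊕0⊕1⊕1 = 1
Parity bit = 1 (so all 12 bits XOR to 0).

100100100111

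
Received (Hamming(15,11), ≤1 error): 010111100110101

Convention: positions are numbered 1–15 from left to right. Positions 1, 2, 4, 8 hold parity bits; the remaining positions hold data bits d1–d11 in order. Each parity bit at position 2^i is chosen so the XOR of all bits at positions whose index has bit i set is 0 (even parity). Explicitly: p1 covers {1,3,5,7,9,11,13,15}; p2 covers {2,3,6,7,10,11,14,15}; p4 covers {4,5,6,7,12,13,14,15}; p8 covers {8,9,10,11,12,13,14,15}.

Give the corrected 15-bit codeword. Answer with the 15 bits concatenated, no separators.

110111100110101

s1 (pos 1,3,5,7,9,11,13,15): 0⊕0⊕1⊕1⊕0⊕1⊕1⊕1 = 1
s2 (pos 2,3,6,7,10,11,14,15): 1⊕0⊕1⊕1⊕1⊕1⊕0⊕1 = 0
s4 (pos 4,5,6,7,12,13,14,15): 1⊕1⊕1⊕1⊕0⊕1⊕0⊕1 = 0
s8 (pos 8,9,10,11,12,13,14,15): 0⊕0⊕1⊕1⊕0⊕1⊕0⊕1 = 0
Syndrome s8…s1 = 0001 → error at position 1.
Flip position 1: 010111100110101 → 110111100110101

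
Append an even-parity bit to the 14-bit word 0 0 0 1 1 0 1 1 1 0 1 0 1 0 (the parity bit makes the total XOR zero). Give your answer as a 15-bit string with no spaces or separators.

000110111010101

XOR of the 14 data bits: 0⊕0⊕0⊕1⊕1⊕0⊕1⊕1⊕1⊕0⊕1⊕0⊕1⊕0 = 1
Parity bit = 1 (so all 15 bits XOR to 0).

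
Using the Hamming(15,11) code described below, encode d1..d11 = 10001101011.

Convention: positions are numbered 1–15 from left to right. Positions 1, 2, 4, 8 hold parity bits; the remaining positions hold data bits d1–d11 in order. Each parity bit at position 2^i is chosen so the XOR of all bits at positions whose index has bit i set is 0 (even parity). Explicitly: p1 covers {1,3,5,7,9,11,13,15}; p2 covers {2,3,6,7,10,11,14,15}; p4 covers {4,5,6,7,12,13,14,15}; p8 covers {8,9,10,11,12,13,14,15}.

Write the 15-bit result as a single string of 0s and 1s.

Place data at non-parity positions: p1 p2 1 p4 0 0 0 p8 1 1 0 1 0 1 1
p1 (pos 1,3,5,7,9,11,13,15): XOR of data positions = 1⊕0⊕0⊕1⊕0⊕0⊕1 = 1
p2 (pos 2,3,6,7,10,11,14,15): XOR of data positions = 1⊕0⊕0⊕1⊕0⊕1⊕1 = 0
p4 (pos 4,5,6,7,12,13,14,15): XOR of data positions = 0⊕0⊕0⊕1⊕0⊕1⊕1 = 1
p8 (pos 8,9,10,11,12,13,14,15): XOR of data positions = 1⊕1⊕0⊕1⊕0⊕1⊕1 = 1
Codeword: 101100011101011

101100011101011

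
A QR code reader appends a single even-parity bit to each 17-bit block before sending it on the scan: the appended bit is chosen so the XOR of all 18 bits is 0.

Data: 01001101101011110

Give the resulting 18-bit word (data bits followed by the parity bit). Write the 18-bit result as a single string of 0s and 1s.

010011011010111100

XOR of the 17 data bits: 0⊕1⊕0⊕0⊕1⊕1⊕0⊕1⊕1⊕0⊕1⊕0⊕1⊕1⊕1⊕1⊕0 = 0
Parity bit = 0 (so all 18 bits XOR to 0).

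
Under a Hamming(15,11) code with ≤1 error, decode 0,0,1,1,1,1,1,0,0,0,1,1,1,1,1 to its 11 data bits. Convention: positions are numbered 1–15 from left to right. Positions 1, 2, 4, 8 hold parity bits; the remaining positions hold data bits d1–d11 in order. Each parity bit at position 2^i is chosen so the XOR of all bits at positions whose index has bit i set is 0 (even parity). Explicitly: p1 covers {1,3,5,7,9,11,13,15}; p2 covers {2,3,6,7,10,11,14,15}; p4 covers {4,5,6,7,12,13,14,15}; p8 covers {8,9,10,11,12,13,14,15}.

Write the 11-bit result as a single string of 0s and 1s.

s1 (pos 1,3,5,7,9,11,13,15): 0⊕1⊕1⊕1⊕0⊕1⊕1⊕1 = 0
s2 (pos 2,3,6,7,10,11,14,15): 0⊕1⊕1⊕1⊕0⊕1⊕1⊕1 = 0
s4 (pos 4,5,6,7,12,13,14,15): 1⊕1⊕1⊕1⊕1⊕1⊕1⊕1 = 0
s8 (pos 8,9,10,11,12,13,14,15): 0⊕0⊕0⊕1⊕1⊕1⊕1⊕1 = 1
Syndrome s8…s1 = 1000 → error at position 8.
Flip position 8: 001111100011111 → 001111110011111
Read data bits from positions 3,5,6,7,9,10,11,12,13,14,15: 11110011111

11110011111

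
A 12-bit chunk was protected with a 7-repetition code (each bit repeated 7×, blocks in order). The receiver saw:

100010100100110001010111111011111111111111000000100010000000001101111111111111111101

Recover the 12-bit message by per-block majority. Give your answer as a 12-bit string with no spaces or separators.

Block 1 (1000101): 3 ones → 0
Block 2 (0010011): 3 ones → 0
Block 3 (0001010): 2 ones → 0
Block 4 (1111110): 6 ones → 1
Block 5 (1111111): 7 ones → 1
Block 6 (1111111): 7 ones → 1
Block 7 (0000001): 1 one → 0
Block 8 (0001000): 1 one → 0
Block 9 (0000001): 1 one → 0
Block 10 (1011111): 6 ones → 1
Block 11 (1111111): 7 ones → 1
Block 12 (1111101): 6 ones → 1

000111000111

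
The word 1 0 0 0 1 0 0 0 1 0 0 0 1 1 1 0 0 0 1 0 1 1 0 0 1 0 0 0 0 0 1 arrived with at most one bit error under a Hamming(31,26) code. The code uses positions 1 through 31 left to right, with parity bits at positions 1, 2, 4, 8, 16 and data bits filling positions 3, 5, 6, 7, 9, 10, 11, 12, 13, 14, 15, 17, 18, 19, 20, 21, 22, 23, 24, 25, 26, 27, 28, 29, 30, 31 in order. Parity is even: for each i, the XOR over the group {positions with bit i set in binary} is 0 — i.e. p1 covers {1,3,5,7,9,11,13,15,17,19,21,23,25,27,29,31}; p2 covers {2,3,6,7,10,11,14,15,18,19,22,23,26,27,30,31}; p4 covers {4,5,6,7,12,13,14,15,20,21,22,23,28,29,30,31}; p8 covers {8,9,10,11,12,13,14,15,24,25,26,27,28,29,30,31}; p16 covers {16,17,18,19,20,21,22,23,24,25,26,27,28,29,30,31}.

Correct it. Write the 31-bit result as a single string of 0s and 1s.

s1 (pos 1,3,5,7,9,11,13,15,17,19,21,23,25,27,29,31): 1⊕0⊕1⊕0⊕1⊕0⊕1⊕1⊕0⊕1⊕1⊕0⊕1⊕0⊕0⊕1 = 1
s2 (pos 2,3,6,7,10,11,14,15,18,19,22,23,26,27,30,31): 0⊕0⊕0⊕0⊕0⊕0⊕1⊕1⊕0⊕1⊕1⊕0⊕0⊕0⊕0⊕1 = 1
s4 (pos 4,5,6,7,12,13,14,15,20,21,22,23,28,29,30,31): 0⊕1⊕0⊕0⊕0⊕1⊕1⊕1⊕0⊕1⊕1⊕0⊕0⊕0⊕0⊕1 = 1
s8 (pos 8,9,10,11,12,13,14,15,24,25,26,27,28,29,30,31): 0⊕1⊕0⊕0⊕0⊕1⊕1⊕1⊕0⊕1⊕0⊕0⊕0⊕0⊕0⊕1 = 0
s16 (pos 16,17,18,19,20,21,22,23,24,25,26,27,28,29,30,31): 0⊕0⊕0⊕1⊕0⊕1⊕1⊕0⊕0⊕1⊕0⊕0⊕0⊕0⊕0⊕1 = 1
Syndrome s16…s1 = 10111 → error at position 23.
Flip position 23: 1000100010001110001011001000001 → 1000100010001110001011101000001

1000100010001110001011101000001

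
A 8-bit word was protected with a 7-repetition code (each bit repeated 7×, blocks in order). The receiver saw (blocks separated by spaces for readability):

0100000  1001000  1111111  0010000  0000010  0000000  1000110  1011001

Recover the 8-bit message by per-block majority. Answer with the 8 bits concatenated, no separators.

Block 1 (0100000): 1 one → 0
Block 2 (1001000): 2 ones → 0
Block 3 (1111111): 7 ones → 1
Block 4 (0010000): 1 one → 0
Block 5 (0000010): 1 one → 0
Block 6 (0000000): 0 ones → 0
Block 7 (1000110): 3 ones → 0
Block 8 (1011001): 4 ones → 1

00100001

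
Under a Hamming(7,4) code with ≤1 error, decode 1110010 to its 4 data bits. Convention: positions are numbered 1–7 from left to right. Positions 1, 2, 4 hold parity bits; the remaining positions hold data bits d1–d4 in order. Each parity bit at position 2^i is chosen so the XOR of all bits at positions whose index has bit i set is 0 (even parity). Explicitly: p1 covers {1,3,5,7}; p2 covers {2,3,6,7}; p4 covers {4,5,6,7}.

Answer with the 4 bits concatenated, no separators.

1000

s1 (pos 1,3,5,7): 1⊕1⊕0⊕0 = 0
s2 (pos 2,3,6,7): 1⊕1⊕1⊕0 = 1
s4 (pos 4,5,6,7): 0⊕0⊕1⊕0 = 1
Syndrome s4…s1 = 110 → error at position 6.
Flip position 6: 1110010 → 1110000
Read data bits from positions 3,5,6,7: 1000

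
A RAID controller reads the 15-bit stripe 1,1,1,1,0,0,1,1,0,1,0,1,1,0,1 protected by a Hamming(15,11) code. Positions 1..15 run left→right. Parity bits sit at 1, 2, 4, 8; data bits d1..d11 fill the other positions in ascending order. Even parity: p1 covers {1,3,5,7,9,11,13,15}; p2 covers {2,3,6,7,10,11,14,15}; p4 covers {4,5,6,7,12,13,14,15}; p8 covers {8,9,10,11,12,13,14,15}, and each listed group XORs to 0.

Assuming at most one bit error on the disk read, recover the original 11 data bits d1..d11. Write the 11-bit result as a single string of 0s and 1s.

s1 (pos 1,3,5,7,9,11,13,15): 1⊕1⊕0⊕1⊕0⊕0⊕1⊕1 = 1
s2 (pos 2,3,6,7,10,11,14,15): 1⊕1⊕0⊕1⊕1⊕0⊕0⊕1 = 1
s4 (pos 4,5,6,7,12,13,14,15): 1⊕0⊕0⊕1⊕1⊕1⊕0⊕1 = 1
s8 (pos 8,9,10,11,12,13,14,15): 1⊕0⊕1⊕0⊕1⊕1⊕0⊕1 = 1
Syndrome s8…s1 = 1111 → error at position 15.
Flip position 15: 111100110101101 → 111100110101100
Read data bits from positions 3,5,6,7,9,10,11,12,13,14,15: 10010101100

10010101100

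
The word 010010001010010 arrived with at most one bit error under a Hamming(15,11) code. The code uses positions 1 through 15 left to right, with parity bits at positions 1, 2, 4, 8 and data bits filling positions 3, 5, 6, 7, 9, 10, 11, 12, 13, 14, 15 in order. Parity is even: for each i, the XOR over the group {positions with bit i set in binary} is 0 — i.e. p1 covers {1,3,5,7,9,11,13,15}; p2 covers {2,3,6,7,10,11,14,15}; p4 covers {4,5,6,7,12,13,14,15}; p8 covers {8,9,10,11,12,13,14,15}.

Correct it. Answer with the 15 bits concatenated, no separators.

s1 (pos 1,3,5,7,9,11,13,15): 0⊕0⊕1⊕0⊕1⊕1⊕0⊕0 = 1
s2 (pos 2,3,6,7,10,11,14,15): 1⊕0⊕0⊕0⊕0⊕1⊕1⊕0 = 1
s4 (pos 4,5,6,7,12,13,14,15): 0⊕1⊕0⊕0⊕0⊕0⊕1⊕0 = 0
s8 (pos 8,9,10,11,12,13,14,15): 0⊕1⊕0⊕1⊕0⊕0⊕1⊕0 = 1
Syndrome s8…s1 = 1011 → error at position 11.
Flip position 11: 010010001010010 → 010010001000010

010010001000010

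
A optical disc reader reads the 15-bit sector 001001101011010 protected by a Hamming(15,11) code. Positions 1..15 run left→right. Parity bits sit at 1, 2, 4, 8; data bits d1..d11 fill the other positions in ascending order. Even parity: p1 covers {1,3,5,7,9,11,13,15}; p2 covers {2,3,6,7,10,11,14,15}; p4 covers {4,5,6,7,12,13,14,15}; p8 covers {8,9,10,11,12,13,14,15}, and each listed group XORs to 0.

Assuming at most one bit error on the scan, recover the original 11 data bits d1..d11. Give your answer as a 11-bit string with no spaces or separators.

10111011010

s1 (pos 1,3,5,7,9,11,13,15): 0⊕1⊕0⊕1⊕1⊕1⊕0⊕0 = 0
s2 (pos 2,3,6,7,10,11,14,15): 0⊕1⊕1⊕1⊕0⊕1⊕1⊕0 = 1
s4 (pos 4,5,6,7,12,13,14,15): 0⊕0⊕1⊕1⊕1⊕0⊕1⊕0 = 0
s8 (pos 8,9,10,11,12,13,14,15): 0⊕1⊕0⊕1⊕1⊕0⊕1⊕0 = 0
Syndrome s8…s1 = 0010 → error at position 2.
Flip position 2: 001001101011010 → 011001101011010
Read data bits from positions 3,5,6,7,9,10,11,12,13,14,15: 10111011010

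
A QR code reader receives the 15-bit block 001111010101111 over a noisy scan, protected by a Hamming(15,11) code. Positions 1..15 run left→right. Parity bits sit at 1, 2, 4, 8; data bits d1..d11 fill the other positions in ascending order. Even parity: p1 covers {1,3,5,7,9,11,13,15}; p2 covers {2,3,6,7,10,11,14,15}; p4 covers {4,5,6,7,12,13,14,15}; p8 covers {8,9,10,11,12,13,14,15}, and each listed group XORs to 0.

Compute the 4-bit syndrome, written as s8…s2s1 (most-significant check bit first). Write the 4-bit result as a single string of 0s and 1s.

0110

s1 (pos 1,3,5,7,9,11,13,15): 0⊕1⊕1⊕0⊕0⊕0⊕1⊕1 = 0
s2 (pos 2,3,6,7,10,11,14,15): 0⊕1⊕1⊕0⊕1⊕0⊕1⊕1 = 1
s4 (pos 4,5,6,7,12,13,14,15): 1⊕1⊕1⊕0⊕1⊕1⊕1⊕1 = 1
s8 (pos 8,9,10,11,12,13,14,15): 1⊕0⊕1⊕0⊕1⊕1⊕1⊕1 = 0
Syndrome s8…s1 = 0110 → error at position 6.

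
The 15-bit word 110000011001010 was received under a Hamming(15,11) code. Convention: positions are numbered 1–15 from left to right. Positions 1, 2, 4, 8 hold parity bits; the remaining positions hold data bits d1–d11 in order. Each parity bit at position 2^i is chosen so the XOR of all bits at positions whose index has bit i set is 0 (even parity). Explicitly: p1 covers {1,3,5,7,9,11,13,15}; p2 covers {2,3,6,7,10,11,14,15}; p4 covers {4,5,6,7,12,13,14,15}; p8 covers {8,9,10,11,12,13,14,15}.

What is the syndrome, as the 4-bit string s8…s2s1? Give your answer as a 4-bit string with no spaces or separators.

0000

s1 (pos 1,3,5,7,9,11,13,15): 1⊕0⊕0⊕0⊕1⊕0⊕0⊕0 = 0
s2 (pos 2,3,6,7,10,11,14,15): 1⊕0⊕0⊕0⊕0⊕0⊕1⊕0 = 0
s4 (pos 4,5,6,7,12,13,14,15): 0⊕0⊕0⊕0⊕1⊕0⊕1⊕0 = 0
s8 (pos 8,9,10,11,12,13,14,15): 1⊕1⊕0⊕0⊕1⊕0⊕1⊕0 = 0
Syndrome s8…s1 = 0000 → no error.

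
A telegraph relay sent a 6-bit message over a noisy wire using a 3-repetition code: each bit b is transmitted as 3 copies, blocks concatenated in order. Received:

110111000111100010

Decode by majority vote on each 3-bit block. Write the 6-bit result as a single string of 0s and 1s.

Block 1 (110): 2 ones → 1
Block 2 (111): 3 ones → 1
Block 3 (000): 0 ones → 0
Block 4 (111): 3 ones → 1
Block 5 (100): 1 one → 0
Block 6 (010): 1 one → 0

110100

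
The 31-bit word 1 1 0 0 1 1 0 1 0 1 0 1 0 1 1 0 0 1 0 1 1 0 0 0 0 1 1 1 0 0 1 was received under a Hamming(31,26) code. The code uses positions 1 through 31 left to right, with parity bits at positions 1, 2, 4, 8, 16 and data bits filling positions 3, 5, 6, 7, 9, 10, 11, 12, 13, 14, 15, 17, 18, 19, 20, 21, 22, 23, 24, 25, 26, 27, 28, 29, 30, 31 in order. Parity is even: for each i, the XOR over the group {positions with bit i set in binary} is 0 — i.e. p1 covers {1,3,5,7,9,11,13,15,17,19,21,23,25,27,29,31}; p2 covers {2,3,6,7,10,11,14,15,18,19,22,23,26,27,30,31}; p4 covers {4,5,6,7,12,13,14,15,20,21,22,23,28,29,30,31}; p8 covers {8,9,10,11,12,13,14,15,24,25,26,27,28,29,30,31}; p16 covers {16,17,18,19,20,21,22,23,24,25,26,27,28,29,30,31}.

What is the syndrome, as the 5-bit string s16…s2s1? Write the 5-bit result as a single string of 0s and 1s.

11110

s1 (pos 1,3,5,7,9,11,13,15,17,19,21,23,25,27,29,31): 1⊕0⊕1⊕0⊕0⊕0⊕0⊕1⊕0⊕0⊕1⊕0⊕0⊕1⊕0⊕1 = 0
s2 (pos 2,3,6,7,10,11,14,15,18,19,22,23,26,27,30,31): 1⊕0⊕1⊕0⊕1⊕0⊕1⊕1⊕1⊕0⊕0⊕0⊕1⊕1⊕0⊕1 = 1
s4 (pos 4,5,6,7,12,13,14,15,20,21,22,23,28,29,30,31): 0⊕1⊕1⊕0⊕1⊕0⊕1⊕1⊕1⊕1⊕0⊕0⊕1⊕0⊕0⊕1 = 1
s8 (pos 8,9,10,11,12,13,14,15,24,25,26,27,28,29,30,31): 1⊕0⊕1⊕0⊕1⊕0⊕1⊕1⊕0⊕0⊕1⊕1⊕1⊕0⊕0⊕1 = 1
s16 (pos 16,17,18,19,20,21,22,23,24,25,26,27,28,29,30,31): 0⊕0⊕1⊕0⊕1⊕1⊕0⊕0⊕0⊕0⊕1⊕1⊕1⊕0⊕0⊕1 = 1
Syndrome s16…s1 = 11110 → error at position 30.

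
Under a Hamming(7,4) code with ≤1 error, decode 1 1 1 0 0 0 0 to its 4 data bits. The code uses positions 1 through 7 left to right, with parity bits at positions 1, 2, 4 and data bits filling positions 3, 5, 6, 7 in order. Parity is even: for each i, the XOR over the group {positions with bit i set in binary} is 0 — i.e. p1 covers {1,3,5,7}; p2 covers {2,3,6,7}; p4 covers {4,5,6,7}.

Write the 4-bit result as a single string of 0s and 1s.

s1 (pos 1,3,5,7): 1⊕1⊕0⊕0 = 0
s2 (pos 2,3,6,7): 1⊕1⊕0⊕0 = 0
s4 (pos 4,5,6,7): 0⊕0⊕0⊕0 = 0
Syndrome s4…s1 = 000 → no error.
Read data bits from positions 3,5,6,7: 1000

1000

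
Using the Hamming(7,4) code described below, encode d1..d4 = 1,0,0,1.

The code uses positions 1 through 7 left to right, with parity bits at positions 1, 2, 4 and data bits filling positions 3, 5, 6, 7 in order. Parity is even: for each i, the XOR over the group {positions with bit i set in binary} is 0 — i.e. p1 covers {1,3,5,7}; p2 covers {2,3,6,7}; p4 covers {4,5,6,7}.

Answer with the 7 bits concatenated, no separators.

Place data at non-parity positions: p1 p2 1 p4 0 0 1
p1 (pos 1,3,5,7): XOR of data positions = 1⊕0⊕1 = 0
p2 (pos 2,3,6,7): XOR of data positions = 1⊕0⊕1 = 0
p4 (pos 4,5,6,7): XOR of data positions = 0⊕0⊕1 = 1
Codeword: 0011001

0011001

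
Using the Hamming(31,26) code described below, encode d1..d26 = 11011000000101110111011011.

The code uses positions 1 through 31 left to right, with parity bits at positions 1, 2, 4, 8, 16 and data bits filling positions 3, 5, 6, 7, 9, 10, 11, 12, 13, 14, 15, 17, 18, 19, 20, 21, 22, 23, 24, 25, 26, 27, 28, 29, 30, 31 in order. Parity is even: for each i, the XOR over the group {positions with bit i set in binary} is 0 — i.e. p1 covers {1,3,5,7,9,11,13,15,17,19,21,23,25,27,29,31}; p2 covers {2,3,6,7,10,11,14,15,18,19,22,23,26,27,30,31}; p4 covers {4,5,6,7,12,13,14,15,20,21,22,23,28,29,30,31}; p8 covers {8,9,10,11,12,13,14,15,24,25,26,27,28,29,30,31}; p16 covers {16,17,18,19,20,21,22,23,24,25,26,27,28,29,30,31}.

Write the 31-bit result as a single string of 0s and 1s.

1110101110000001101110111011011

Place data at non-parity positions: p1 p2 1 p4 1 0 1 p8 1 0 0 0 0 0 0 p16 1 0 1 1 1 0 1 1 1 0 1 1 0 1 1
p1 (pos 1,3,5,7,9,11,13,15,17,19,21,23,25,27,29,31): XOR of data positions = 1⊕1⊕1⊕1⊕0⊕0⊕0⊕1⊕1⊕1⊕1⊕1⊕1⊕0⊕1 = 1
p2 (pos 2,3,6,7,10,11,14,15,18,19,22,23,26,27,30,31): XOR of data positions = 1⊕0⊕1⊕0⊕0⊕0⊕0⊕0⊕1⊕0⊕1⊕0⊕1⊕1⊕1 = 1
p4 (pos 4,5,6,7,12,13,14,15,20,21,22,23,28,29,30,31): XOR of data positions = 1⊕0⊕1⊕0⊕0⊕0⊕0⊕1⊕1⊕0⊕1⊕1⊕0⊕1⊕1 = 0
p8 (pos 8,9,10,11,12,13,14,15,24,25,26,27,28,29,30,31): XOR of data positions = 1⊕0⊕0⊕0⊕0⊕0⊕0⊕1⊕1⊕0⊕1⊕1⊕0⊕1⊕1 = 1
p16 (pos 16,17,18,19,20,21,22,23,24,25,26,27,28,29,30,31): XOR of data positions = 1⊕0⊕1⊕1⊕1⊕0⊕1⊕1⊕1⊕0⊕1⊕1⊕0⊕1⊕1 = 1
Codeword: 1110101110000001101110111011011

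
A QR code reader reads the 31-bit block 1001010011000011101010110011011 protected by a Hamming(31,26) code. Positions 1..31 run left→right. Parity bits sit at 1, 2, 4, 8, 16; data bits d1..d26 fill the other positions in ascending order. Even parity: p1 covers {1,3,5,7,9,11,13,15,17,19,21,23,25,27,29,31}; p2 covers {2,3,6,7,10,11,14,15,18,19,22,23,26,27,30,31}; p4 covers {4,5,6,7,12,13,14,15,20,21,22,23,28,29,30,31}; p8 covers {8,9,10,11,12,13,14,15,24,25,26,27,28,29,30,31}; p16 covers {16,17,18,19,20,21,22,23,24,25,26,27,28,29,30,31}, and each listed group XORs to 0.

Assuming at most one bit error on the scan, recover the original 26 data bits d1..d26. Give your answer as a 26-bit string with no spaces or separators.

00101100001101010110011011

s1 (pos 1,3,5,7,9,11,13,15,17,19,21,23,25,27,29,31): 1⊕0⊕0⊕0⊕1⊕0⊕0⊕1⊕1⊕1⊕1⊕1⊕0⊕1⊕0⊕1 = 1
s2 (pos 2,3,6,7,10,11,14,15,18,19,22,23,26,27,30,31): 0⊕0⊕1⊕0⊕1⊕0⊕0⊕1⊕0⊕1⊕0⊕1⊕0⊕1⊕1⊕1 = 0
s4 (pos 4,5,6,7,12,13,14,15,20,21,22,23,28,29,30,31): 1⊕0⊕1⊕0⊕0⊕0⊕0⊕1⊕0⊕1⊕0⊕1⊕1⊕0⊕1⊕1 = 0
s8 (pos 8,9,10,11,12,13,14,15,24,25,26,27,28,29,30,31): 0⊕1⊕1⊕0⊕0⊕0⊕0⊕1⊕1⊕0⊕0⊕1⊕1⊕0⊕1⊕1 = 0
s16 (pos 16,17,18,19,20,21,22,23,24,25,26,27,28,29,30,31): 1⊕1⊕0⊕1⊕0⊕1⊕0⊕1⊕1⊕0⊕0⊕1⊕1⊕0⊕1⊕1 = 0
Syndrome s16…s1 = 00001 → error at position 1.
Flip position 1: 1001010011000011101010110011011 → 0001010011000011101010110011011
Read data bits from positions 3,5,6,7,9,10,11,12,13,14,15,17,18,19,20,21,22,23,24,25,26,27,28,29,30,31: 00101100001101010110011011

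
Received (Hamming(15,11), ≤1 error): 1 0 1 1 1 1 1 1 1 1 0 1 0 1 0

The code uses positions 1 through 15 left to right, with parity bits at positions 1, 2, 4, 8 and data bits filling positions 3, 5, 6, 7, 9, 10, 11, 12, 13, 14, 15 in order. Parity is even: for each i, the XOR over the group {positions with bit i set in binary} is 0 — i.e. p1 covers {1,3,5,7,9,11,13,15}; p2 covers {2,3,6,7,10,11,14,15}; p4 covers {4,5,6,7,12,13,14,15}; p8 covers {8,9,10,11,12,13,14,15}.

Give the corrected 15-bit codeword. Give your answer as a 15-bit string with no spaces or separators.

s1 (pos 1,3,5,7,9,11,13,15): 1⊕1⊕1⊕1⊕1⊕0⊕0⊕0 = 1
s2 (pos 2,3,6,7,10,11,14,15): 0⊕1⊕1⊕1⊕1⊕0⊕1⊕0 = 1
s4 (pos 4,5,6,7,12,13,14,15): 1⊕1⊕1⊕1⊕1⊕0⊕1⊕0 = 0
s8 (pos 8,9,10,11,12,13,14,15): 1⊕1⊕1⊕0⊕1⊕0⊕1⊕0 = 1
Syndrome s8…s1 = 1011 → error at position 11.
Flip position 11: 101111111101010 → 101111111111010

101111111111010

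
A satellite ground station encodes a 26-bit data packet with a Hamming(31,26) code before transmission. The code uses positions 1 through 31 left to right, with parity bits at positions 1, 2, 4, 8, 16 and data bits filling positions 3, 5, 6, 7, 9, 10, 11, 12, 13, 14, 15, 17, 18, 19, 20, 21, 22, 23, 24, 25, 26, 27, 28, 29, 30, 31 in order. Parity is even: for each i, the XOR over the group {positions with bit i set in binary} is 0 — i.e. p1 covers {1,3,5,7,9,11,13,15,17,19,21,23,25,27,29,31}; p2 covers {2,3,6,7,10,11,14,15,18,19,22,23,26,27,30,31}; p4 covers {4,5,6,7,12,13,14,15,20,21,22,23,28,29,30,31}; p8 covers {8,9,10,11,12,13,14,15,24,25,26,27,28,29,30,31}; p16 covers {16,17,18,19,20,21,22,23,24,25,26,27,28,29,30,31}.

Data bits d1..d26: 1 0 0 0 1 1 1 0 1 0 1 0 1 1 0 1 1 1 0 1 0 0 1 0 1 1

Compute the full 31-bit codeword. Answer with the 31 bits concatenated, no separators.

0010000111101011011011101001011

Place data at non-parity positions: p1 p2 1 p4 0 0 0 p8 1 1 1 0 1 0 1 p16 0 1 1 0 1 1 1 0 1 0 0 1 0 1 1
p1 (pos 1,3,5,7,9,11,13,15,17,19,21,23,25,27,29,31): XOR of data positions = 1⊕0⊕0⊕1⊕1⊕1⊕1⊕0⊕1⊕1⊕1⊕1⊕0⊕0⊕1 = 0
p2 (pos 2,3,6,7,10,11,14,15,18,19,22,23,26,27,30,31): XOR of data positions = 1⊕0⊕0⊕1⊕1⊕0⊕1⊕1⊕1⊕1⊕1⊕0⊕0⊕1⊕1 = 0
p4 (pos 4,5,6,7,12,13,14,15,20,21,22,23,28,29,30,31): XOR of data positions = 0⊕0⊕0⊕0⊕1⊕0⊕1⊕0⊕1⊕1⊕1⊕1⊕0⊕1⊕1 = 0
p8 (pos 8,9,10,11,12,13,14,15,24,25,26,27,28,29,30,31): XOR of data positions = 1⊕1⊕1⊕0⊕1⊕0⊕1⊕0⊕1⊕0⊕0⊕1⊕0⊕1⊕1 = 1
p16 (pos 16,17,18,19,20,21,22,23,24,25,26,27,28,29,30,31): XOR of data positions = 0⊕1⊕1⊕0⊕1⊕1⊕1⊕0⊕1⊕0⊕0⊕1⊕0⊕1⊕1 = 1
Codeword: 0010000111101011011011101001011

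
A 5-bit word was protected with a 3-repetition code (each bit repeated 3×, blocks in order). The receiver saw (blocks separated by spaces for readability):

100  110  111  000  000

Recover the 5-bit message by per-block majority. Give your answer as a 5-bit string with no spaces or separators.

Block 1 (100): 1 one → 0
Block 2 (110): 2 ones → 1
Block 3 (111): 3 ones → 1
Block 4 (000): 0 ones → 0
Block 5 (000): 0 ones → 0

01100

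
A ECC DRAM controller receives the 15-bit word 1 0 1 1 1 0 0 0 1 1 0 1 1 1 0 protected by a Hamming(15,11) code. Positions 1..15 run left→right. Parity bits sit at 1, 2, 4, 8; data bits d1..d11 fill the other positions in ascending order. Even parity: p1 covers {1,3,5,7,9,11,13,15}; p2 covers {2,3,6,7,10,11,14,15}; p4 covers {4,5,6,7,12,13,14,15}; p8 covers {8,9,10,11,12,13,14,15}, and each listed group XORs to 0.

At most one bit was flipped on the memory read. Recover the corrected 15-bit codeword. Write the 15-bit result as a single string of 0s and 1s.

101110001101111

s1 (pos 1,3,5,7,9,11,13,15): 1⊕1⊕1⊕0⊕1⊕0⊕1⊕0 = 1
s2 (pos 2,3,6,7,10,11,14,15): 0⊕1⊕0⊕0⊕1⊕0⊕1⊕0 = 1
s4 (pos 4,5,6,7,12,13,14,15): 1⊕1⊕0⊕0⊕1⊕1⊕1⊕0 = 1
s8 (pos 8,9,10,11,12,13,14,15): 0⊕1⊕1⊕0⊕1⊕1⊕1⊕0 = 1
Syndrome s8…s1 = 1111 → error at position 15.
Flip position 15: 101110001101110 → 101110001101111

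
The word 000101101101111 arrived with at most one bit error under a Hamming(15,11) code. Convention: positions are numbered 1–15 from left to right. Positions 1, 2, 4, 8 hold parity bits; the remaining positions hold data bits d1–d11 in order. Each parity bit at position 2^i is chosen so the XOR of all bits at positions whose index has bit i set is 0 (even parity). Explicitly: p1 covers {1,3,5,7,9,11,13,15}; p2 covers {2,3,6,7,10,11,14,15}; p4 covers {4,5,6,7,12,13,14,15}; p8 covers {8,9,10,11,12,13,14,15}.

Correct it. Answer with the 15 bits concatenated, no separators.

s1 (pos 1,3,5,7,9,11,13,15): 0⊕0⊕0⊕1⊕1⊕0⊕1⊕1 = 0
s2 (pos 2,3,6,7,10,11,14,15): 0⊕0⊕1⊕1⊕1⊕0⊕1⊕1 = 1
s4 (pos 4,5,6,7,12,13,14,15): 1⊕0⊕1⊕1⊕1⊕1⊕1⊕1 = 1
s8 (pos 8,9,10,11,12,13,14,15): 0⊕1⊕1⊕0⊕1⊕1⊕1⊕1 = 0
Syndrome s8…s1 = 0110 → error at position 6.
Flip position 6: 000101101101111 → 000100101101111

000100101101111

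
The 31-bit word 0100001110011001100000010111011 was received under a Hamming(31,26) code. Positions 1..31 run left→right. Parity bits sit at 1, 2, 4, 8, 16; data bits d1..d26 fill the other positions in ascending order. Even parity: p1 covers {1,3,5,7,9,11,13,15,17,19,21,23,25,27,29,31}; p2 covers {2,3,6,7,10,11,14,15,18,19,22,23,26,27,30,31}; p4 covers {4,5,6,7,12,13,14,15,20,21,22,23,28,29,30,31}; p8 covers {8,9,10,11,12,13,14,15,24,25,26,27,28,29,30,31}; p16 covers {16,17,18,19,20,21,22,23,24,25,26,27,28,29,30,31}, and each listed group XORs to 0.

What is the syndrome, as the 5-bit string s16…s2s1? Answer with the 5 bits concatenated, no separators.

00000

s1 (pos 1,3,5,7,9,11,13,15,17,19,21,23,25,27,29,31): 0⊕0⊕0⊕1⊕1⊕0⊕1⊕0⊕1⊕0⊕0⊕0⊕0⊕1⊕0⊕1 = 0
s2 (pos 2,3,6,7,10,11,14,15,18,19,22,23,26,27,30,31): 1⊕0⊕0⊕1⊕0⊕0⊕0⊕0⊕0⊕0⊕0⊕0⊕1⊕1⊕1⊕1 = 0
s4 (pos 4,5,6,7,12,13,14,15,20,21,22,23,28,29,30,31): 0⊕0⊕0⊕1⊕1⊕1⊕0⊕0⊕0⊕0⊕0⊕0⊕1⊕0⊕1⊕1 = 0
s8 (pos 8,9,10,11,12,13,14,15,24,25,26,27,28,29,30,31): 1⊕1⊕0⊕0⊕1⊕1⊕0⊕0⊕1⊕0⊕1⊕1⊕1⊕0⊕1⊕1 = 0
s16 (pos 16,17,18,19,20,21,22,23,24,25,26,27,28,29,30,31): 1⊕1⊕0⊕0⊕0⊕0⊕0⊕0⊕1⊕0⊕1⊕1⊕1⊕0⊕1⊕1 = 0
Syndrome s16…s1 = 00000 → no error.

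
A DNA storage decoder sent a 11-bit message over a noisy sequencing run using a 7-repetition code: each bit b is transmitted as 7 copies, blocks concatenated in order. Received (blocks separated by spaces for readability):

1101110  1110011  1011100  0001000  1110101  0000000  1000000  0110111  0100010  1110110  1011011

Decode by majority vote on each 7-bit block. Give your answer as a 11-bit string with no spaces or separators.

Block 1 (1101110): 5 ones → 1
Block 2 (1110011): 5 ones → 1
Block 3 (1011100): 4 ones → 1
Block 4 (0001000): 1 one → 0
Block 5 (1110101): 5 ones → 1
Block 6 (0000000): 0 ones → 0
Block 7 (1000000): 1 one → 0
Block 8 (0110111): 5 ones → 1
Block 9 (0100010): 2 ones → 0
Block 10 (1110110): 5 ones → 1
Block 11 (1011011): 5 ones → 1

11101001011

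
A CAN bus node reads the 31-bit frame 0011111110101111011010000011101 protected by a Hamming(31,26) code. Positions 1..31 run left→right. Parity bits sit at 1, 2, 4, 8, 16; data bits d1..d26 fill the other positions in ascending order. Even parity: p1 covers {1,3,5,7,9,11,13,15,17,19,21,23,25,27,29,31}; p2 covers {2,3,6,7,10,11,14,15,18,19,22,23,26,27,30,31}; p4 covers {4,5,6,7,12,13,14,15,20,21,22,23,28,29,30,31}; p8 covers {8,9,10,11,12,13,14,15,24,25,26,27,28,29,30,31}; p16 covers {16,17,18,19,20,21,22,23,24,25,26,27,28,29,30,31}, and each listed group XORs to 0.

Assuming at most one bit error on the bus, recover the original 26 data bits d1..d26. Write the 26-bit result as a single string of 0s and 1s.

11111010111011010000011101

s1 (pos 1,3,5,7,9,11,13,15,17,19,21,23,25,27,29,31): 0⊕1⊕1⊕1⊕1⊕1⊕1⊕1⊕0⊕1⊕1⊕0⊕0⊕1⊕1⊕1 = 0
s2 (pos 2,3,6,7,10,11,14,15,18,19,22,23,26,27,30,31): 0⊕1⊕1⊕1⊕0⊕1⊕1⊕1⊕1⊕1⊕0⊕0⊕0⊕1⊕0⊕1 = 0
s4 (pos 4,5,6,7,12,13,14,15,20,21,22,23,28,29,30,31): 1⊕1⊕1⊕1⊕0⊕1⊕1⊕1⊕0⊕1⊕0⊕0⊕1⊕1⊕0⊕1 = 1
s8 (pos 8,9,10,11,12,13,14,15,24,25,26,27,28,29,30,31): 1⊕1⊕0⊕1⊕0⊕1⊕1⊕1⊕0⊕0⊕0⊕1⊕1⊕1⊕0⊕1 = 0
s16 (pos 16,17,18,19,20,21,22,23,24,25,26,27,28,29,30,31): 1⊕0⊕1⊕1⊕0⊕1⊕0⊕0⊕0⊕0⊕0⊕1⊕1⊕1⊕0⊕1 = 0
Syndrome s16…s1 = 00100 → error at position 4.
Flip position 4: 0011111110101111011010000011101 → 0010111110101111011010000011101
Read data bits from positions 3,5,6,7,9,10,11,12,13,14,15,17,18,19,20,21,22,23,24,25,26,27,28,29,30,31: 11111010111011010000011101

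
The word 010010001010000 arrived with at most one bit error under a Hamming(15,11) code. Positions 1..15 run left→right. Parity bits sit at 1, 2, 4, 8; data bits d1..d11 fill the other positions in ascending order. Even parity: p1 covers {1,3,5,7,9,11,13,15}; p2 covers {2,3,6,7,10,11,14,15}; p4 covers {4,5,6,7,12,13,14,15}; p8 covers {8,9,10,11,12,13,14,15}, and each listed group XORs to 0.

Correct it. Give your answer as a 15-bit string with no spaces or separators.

s1 (pos 1,3,5,7,9,11,13,15): 0⊕0⊕1⊕0⊕1⊕1⊕0⊕0 = 1
s2 (pos 2,3,6,7,10,11,14,15): 1⊕0⊕0⊕0⊕0⊕1⊕0⊕0 = 0
s4 (pos 4,5,6,7,12,13,14,15): 0⊕1⊕0⊕0⊕0⊕0⊕0⊕0 = 1
s8 (pos 8,9,10,11,12,13,14,15): 0⊕1⊕0⊕1⊕0⊕0⊕0⊕0 = 0
Syndrome s8…s1 = 0101 → error at position 5.
Flip position 5: 010010001010000 → 010000001010000

010000001010000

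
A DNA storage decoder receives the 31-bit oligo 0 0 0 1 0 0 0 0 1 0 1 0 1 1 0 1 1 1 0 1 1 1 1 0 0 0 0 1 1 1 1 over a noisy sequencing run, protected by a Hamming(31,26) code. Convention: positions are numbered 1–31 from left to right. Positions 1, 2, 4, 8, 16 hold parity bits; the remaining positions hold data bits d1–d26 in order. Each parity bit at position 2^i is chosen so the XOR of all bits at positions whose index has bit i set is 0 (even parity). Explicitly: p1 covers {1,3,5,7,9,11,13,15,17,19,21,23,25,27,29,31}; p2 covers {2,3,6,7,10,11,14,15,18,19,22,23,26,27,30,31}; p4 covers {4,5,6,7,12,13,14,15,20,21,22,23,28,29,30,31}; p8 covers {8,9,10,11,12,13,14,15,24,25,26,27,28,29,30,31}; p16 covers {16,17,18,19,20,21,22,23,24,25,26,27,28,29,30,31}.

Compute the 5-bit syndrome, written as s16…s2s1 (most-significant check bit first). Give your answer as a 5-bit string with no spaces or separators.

s1 (pos 1,3,5,7,9,11,13,15,17,19,21,23,25,27,29,31): 0⊕0⊕0⊕0⊕1⊕1⊕1⊕0⊕1⊕0⊕1⊕1⊕0⊕0⊕1⊕1 = 0
s2 (pos 2,3,6,7,10,11,14,15,18,19,22,23,26,27,30,31): 0⊕0⊕0⊕0⊕0⊕1⊕1⊕0⊕1⊕0⊕1⊕1⊕0⊕0⊕1⊕1 = 1
s4 (pos 4,5,6,7,12,13,14,15,20,21,22,23,28,29,30,31): 1⊕0⊕0⊕0⊕0⊕1⊕1⊕0⊕1⊕1⊕1⊕1⊕1⊕1⊕1⊕1 = 1
s8 (pos 8,9,10,11,12,13,14,15,24,25,26,27,28,29,30,31): 0⊕1⊕0⊕1⊕0⊕1⊕1⊕0⊕0⊕0⊕0⊕0⊕1⊕1⊕1⊕1 = 0
s16 (pos 16,17,18,19,20,21,22,23,24,25,26,27,28,29,30,31): 1⊕1⊕1⊕0⊕1⊕1⊕1⊕1⊕0⊕0⊕0⊕0⊕1⊕1⊕1⊕1 = 1
Syndrome s16…s1 = 10110 → error at position 22.

10110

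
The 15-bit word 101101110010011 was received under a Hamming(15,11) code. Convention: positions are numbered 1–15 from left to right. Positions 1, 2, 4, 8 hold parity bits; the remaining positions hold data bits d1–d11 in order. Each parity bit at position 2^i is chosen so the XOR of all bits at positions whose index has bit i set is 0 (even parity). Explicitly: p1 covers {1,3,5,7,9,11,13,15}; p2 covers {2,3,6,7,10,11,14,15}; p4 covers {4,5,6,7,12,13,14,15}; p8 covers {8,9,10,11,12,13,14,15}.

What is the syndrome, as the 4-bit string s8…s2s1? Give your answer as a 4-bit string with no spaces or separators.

0101

s1 (pos 1,3,5,7,9,11,13,15): 1⊕1⊕0⊕1⊕0⊕1⊕0⊕1 = 1
s2 (pos 2,3,6,7,10,11,14,15): 0⊕1⊕1⊕1⊕0⊕1⊕1⊕1 = 0
s4 (pos 4,5,6,7,12,13,14,15): 1⊕0⊕1⊕1⊕0⊕0⊕1⊕1 = 1
s8 (pos 8,9,10,11,12,13,14,15): 1⊕0⊕0⊕1⊕0⊕0⊕1⊕1 = 0
Syndrome s8…s1 = 0101 → error at position 5.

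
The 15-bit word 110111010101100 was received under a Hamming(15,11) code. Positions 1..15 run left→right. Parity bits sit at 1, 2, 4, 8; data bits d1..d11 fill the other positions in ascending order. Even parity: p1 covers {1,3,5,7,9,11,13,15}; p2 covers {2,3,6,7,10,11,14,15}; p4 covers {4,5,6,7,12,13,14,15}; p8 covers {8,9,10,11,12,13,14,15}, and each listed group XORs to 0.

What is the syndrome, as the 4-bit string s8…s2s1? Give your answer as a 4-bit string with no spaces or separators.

s1 (pos 1,3,5,7,9,11,13,15): 1⊕0⊕1⊕0⊕0⊕0⊕1⊕0 = 1
s2 (pos 2,3,6,7,10,11,14,15): 1⊕0⊕1⊕0⊕1⊕0⊕0⊕0 = 1
s4 (pos 4,5,6,7,12,13,14,15): 1⊕1⊕1⊕0⊕1⊕1⊕0⊕0 = 1
s8 (pos 8,9,10,11,12,13,14,15): 1⊕0⊕1⊕0⊕1⊕1⊕0⊕0 = 0
Syndrome s8…s1 = 0111 → error at position 7.

0111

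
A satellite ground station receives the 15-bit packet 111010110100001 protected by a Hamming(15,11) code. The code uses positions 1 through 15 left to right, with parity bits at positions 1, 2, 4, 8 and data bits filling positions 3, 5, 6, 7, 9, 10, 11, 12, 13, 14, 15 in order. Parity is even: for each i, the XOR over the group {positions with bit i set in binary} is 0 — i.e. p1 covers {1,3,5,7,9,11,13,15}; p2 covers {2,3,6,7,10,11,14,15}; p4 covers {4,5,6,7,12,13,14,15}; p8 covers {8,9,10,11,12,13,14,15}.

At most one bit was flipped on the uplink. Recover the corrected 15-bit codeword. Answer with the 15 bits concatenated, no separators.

s1 (pos 1,3,5,7,9,11,13,15): 1⊕1⊕1⊕1⊕0⊕0⊕0⊕1 = 1
s2 (pos 2,3,6,7,10,11,14,15): 1⊕1⊕0⊕1⊕1⊕0⊕0⊕1 = 1
s4 (pos 4,5,6,7,12,13,14,15): 0⊕1⊕0⊕1⊕0⊕0⊕0⊕1 = 1
s8 (pos 8,9,10,11,12,13,14,15): 1⊕0⊕1⊕0⊕0⊕0⊕0⊕1 = 1
Syndrome s8…s1 = 1111 → error at position 15.
Flip position 15: 111010110100001 → 111010110100000

111010110100000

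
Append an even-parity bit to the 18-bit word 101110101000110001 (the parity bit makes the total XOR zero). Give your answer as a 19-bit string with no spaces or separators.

1011101010001100011

XOR of the 18 data bits: 1⊕0⊕1⊕1⊕1⊕0⊕1⊕0⊕1⊕0⊕0⊕0⊕1⊕1⊕0⊕0⊕0⊕1 = 1
Parity bit = 1 (so all 19 bits XOR to 0).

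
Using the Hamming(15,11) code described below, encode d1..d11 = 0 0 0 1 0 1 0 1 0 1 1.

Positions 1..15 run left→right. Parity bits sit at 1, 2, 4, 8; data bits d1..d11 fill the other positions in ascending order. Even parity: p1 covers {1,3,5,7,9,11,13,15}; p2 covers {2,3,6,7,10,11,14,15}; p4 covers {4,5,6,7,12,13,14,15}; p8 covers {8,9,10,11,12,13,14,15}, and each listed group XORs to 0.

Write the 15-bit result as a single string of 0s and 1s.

Place data at non-parity positions: p1 p2 0 p4 0 0 1 p8 0 1 0 1 0 1 1
p1 (pos 1,3,5,7,9,11,13,15): XOR of data positions = 0⊕0⊕1⊕0⊕0⊕0⊕1 = 0
p2 (pos 2,3,6,7,10,11,14,15): XOR of data positions = 0⊕0⊕1⊕1⊕0⊕1⊕1 = 0
p4 (pos 4,5,6,7,12,13,14,15): XOR of data positions = 0⊕0⊕1⊕1⊕0⊕1⊕1 = 0
p8 (pos 8,9,10,11,12,13,14,15): XOR of data positions = 0⊕1⊕0⊕1⊕0⊕1⊕1 = 0
Codeword: 000000100101011

000000100101011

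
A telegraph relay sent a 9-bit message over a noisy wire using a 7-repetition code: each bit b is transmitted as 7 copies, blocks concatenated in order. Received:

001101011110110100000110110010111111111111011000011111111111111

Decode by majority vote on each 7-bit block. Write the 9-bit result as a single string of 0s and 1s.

010111011

Block 1 (0011010): 3 ones → 0
Block 2 (1111011): 6 ones → 1
Block 3 (0100000): 1 one → 0
Block 4 (1101100): 4 ones → 1
Block 5 (1011111): 6 ones → 1
Block 6 (1111111): 7 ones → 1
Block 7 (0110000): 2 ones → 0
Block 8 (1111111): 7 ones → 1
Block 9 (1111111): 7 ones → 1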